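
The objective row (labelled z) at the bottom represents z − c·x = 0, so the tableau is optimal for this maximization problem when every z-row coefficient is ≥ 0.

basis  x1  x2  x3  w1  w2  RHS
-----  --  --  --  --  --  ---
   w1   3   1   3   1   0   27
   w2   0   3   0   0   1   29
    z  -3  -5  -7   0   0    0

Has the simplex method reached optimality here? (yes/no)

The z-row has a negative entry -7 in column x3, so it is not optimal.

no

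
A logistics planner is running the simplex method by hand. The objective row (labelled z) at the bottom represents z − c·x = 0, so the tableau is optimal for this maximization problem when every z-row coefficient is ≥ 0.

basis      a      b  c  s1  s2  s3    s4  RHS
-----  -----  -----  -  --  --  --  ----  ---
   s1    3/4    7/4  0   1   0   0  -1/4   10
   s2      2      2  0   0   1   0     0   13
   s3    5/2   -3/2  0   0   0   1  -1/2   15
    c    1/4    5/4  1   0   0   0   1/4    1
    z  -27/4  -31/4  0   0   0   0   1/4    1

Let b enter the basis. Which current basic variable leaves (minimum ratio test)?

Column b entries and ratios — s1: 10/(7/4) = 40/7; s2: 13/2 = 13/2; s3: -3/2 ≤ 0, skip; c: 1/(5/4) = 4/5.
Smallest ratio is 4/5 in the row of c, so c leaves.

c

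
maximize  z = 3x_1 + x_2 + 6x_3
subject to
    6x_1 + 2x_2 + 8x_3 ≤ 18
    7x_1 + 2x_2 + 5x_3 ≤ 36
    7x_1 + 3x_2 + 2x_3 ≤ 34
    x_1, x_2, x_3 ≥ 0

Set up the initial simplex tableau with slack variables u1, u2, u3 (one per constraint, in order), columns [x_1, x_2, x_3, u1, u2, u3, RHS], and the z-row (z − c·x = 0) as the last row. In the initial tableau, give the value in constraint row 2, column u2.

1

Slack u2 belongs to constraint 2; its column is the unit vector e_2, so the entry in row 2 is 1.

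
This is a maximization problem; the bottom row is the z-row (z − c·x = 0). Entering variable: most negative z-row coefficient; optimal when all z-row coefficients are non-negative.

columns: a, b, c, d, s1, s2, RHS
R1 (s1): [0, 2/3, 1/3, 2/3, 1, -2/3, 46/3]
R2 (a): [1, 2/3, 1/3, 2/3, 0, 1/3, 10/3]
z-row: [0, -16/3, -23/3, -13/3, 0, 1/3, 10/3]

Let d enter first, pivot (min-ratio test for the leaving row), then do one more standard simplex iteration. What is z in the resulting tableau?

80

Ratio test on column d — row 1: (46/3)/(2/3) = 23; row 2: (10/3)/(2/3) = 5. Minimum is 5 at row 2 (a leaves); pivot element 2/3.
Pivot on row 2; the z-row RHS becomes 10/3 − (-13/3)·5 = 25.
Next entering variable (most negative z-row entry -11/2): c.
Ratio test on column c — row 1: entry 0 ≤ 0; row 2: 5/(1/2) = 10. Minimum is 10 at row 2 (d leaves); pivot element 1/2.
After the second pivot the z-row RHS is 25 − (-11/2)·10 = 80.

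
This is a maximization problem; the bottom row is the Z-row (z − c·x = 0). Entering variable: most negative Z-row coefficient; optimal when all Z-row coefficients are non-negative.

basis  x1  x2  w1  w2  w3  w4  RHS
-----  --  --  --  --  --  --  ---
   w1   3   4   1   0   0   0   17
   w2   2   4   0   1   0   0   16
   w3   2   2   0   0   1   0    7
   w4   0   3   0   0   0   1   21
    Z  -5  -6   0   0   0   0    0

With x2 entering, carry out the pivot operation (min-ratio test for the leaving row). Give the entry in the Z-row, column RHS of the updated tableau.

Ratio test on column x2 — row 1: 17/4 = 17/4; row 2: 16/4 = 4; row 3: 7/2 = 7/2; row 4: 21/3 = 7. Minimum is 7/2 at row 3 (w3 leaves); pivot element 2.
Divide row 3 by 2; eliminate column x2 from the other rows.
Z-row update in column RHS: 0 − (-6)·(7/2) = 21.

21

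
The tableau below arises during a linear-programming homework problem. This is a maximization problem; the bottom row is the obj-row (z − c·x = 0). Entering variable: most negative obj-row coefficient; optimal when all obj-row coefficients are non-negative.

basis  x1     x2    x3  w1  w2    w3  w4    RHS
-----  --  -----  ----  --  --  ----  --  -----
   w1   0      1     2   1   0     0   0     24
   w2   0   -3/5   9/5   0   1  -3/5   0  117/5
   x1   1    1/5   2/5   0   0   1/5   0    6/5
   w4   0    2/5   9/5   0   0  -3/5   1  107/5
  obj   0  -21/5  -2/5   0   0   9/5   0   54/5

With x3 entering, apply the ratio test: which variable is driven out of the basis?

x1

Column x3 entries and ratios — w1: 24/2 = 12; w2: (117/5)/(9/5) = 13; x1: (6/5)/(2/5) = 3; w4: (107/5)/(9/5) = 107/9.
Smallest ratio is 3 in the row of x1, so x1 leaves.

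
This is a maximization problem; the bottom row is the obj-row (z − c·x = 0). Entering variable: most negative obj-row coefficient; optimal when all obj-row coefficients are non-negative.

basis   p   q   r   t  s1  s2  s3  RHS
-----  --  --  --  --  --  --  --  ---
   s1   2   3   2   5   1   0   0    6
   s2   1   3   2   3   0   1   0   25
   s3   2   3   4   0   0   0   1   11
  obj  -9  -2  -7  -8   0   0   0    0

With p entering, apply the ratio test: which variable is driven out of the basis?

s1

Column p entries and ratios — s1: 6/2 = 3; s2: 25/1 = 25; s3: 11/2 = 11/2.
Smallest ratio is 3 in the row of s1, so s1 leaves.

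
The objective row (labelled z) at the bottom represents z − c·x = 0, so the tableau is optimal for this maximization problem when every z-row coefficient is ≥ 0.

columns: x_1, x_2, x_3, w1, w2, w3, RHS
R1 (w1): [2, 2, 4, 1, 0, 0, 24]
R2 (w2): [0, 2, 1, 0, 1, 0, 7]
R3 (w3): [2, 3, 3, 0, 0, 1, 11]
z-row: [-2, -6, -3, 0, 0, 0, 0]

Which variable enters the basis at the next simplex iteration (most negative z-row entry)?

Negative z-row entries: x_1: -2, x_2: -6, x_3: -3.
The most negative is -6 in column x_2, so x_2 enters.

x_2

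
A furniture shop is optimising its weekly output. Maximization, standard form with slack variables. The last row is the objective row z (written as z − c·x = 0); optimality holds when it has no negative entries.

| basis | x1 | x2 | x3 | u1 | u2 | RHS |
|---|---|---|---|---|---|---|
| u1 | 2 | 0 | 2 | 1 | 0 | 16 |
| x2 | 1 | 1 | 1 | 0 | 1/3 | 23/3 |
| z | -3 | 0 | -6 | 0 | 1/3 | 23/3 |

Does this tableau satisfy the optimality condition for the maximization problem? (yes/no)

no

The z-row has a negative entry -6 in column x3, so it is not optimal.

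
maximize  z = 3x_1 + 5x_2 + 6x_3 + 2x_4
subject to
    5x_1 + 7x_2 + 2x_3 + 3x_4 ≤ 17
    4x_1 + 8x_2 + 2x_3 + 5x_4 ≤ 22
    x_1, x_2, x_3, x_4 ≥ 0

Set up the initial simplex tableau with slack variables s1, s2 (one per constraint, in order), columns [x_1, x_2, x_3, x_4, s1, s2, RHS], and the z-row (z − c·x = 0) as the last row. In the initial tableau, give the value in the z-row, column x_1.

-3

The z-row carries the negated objective coefficients: the x_1 entry is -3.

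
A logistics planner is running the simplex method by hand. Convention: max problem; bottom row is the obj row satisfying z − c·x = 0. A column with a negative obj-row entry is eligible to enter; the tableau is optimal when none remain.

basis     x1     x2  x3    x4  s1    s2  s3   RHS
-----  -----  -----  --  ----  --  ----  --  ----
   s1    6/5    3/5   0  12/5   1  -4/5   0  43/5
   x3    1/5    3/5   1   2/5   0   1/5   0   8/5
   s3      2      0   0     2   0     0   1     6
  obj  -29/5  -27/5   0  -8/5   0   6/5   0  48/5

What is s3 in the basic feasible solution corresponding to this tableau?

s3 is basic (row 3); its value is the RHS of that row, 6.

6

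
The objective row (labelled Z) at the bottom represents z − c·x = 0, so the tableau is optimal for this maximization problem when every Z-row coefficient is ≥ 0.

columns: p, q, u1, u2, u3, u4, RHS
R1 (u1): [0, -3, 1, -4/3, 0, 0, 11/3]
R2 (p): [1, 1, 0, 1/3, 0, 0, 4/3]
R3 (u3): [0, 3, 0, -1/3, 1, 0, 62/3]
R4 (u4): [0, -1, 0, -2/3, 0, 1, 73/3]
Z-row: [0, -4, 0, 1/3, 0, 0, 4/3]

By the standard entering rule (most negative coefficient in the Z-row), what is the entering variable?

Negative Z-row entries: q: -4.
The most negative is -4 in column q, so q enters.

q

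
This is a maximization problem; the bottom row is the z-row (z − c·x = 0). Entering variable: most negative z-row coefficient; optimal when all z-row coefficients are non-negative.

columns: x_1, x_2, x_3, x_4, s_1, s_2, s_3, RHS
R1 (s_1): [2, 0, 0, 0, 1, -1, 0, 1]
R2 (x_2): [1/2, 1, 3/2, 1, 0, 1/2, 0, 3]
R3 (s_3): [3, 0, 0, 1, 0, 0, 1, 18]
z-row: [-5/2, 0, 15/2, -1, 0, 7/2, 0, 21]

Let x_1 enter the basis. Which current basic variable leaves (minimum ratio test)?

s_1

Column x_1 entries and ratios — s_1: 1/2 = 1/2; x_2: 3/(1/2) = 6; s_3: 18/3 = 6.
Smallest ratio is 1/2 in the row of s_1, so s_1 leaves.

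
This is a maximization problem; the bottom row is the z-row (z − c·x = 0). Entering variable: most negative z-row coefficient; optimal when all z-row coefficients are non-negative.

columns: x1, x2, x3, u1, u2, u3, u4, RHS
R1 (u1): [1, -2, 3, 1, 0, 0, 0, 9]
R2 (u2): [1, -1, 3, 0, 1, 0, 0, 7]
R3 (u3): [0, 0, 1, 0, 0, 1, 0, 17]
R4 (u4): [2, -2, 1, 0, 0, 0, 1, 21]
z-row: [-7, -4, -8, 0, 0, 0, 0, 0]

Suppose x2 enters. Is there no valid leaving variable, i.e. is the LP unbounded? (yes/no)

yes

Every constraint-row entry in column x2 is ≤ 0, so increasing x2 is unbounded.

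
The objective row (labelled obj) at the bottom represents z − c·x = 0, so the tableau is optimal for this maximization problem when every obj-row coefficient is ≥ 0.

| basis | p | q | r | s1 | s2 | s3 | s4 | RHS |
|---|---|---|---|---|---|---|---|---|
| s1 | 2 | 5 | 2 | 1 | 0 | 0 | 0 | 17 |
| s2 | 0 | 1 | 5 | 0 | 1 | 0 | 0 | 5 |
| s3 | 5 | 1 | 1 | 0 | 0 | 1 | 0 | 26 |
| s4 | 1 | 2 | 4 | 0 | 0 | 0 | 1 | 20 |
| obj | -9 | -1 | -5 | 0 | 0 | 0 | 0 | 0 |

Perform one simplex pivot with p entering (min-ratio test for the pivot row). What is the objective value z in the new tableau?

Ratio test on column p — row 1: 17/2 = 17/2; row 2: entry 0 ≤ 0; row 3: 26/5 = 26/5; row 4: 20/1 = 20. Minimum is 26/5 at row 3 (s3 leaves); pivot element 5.
Pivot on row 3; the obj-row RHS becomes 0 − (-9)·(26/5) = 234/5.

234/5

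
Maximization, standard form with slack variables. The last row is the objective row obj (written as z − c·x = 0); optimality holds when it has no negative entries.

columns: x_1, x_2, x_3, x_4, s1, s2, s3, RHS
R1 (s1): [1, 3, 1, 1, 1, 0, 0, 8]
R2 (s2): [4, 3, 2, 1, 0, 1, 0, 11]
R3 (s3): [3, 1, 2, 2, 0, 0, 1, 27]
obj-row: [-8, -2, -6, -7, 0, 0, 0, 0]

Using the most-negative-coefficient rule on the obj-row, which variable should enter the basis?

x_1

Negative obj-row entries: x_1: -8, x_2: -2, x_3: -6, x_4: -7.
The most negative is -8 in column x_1, so x_1 enters.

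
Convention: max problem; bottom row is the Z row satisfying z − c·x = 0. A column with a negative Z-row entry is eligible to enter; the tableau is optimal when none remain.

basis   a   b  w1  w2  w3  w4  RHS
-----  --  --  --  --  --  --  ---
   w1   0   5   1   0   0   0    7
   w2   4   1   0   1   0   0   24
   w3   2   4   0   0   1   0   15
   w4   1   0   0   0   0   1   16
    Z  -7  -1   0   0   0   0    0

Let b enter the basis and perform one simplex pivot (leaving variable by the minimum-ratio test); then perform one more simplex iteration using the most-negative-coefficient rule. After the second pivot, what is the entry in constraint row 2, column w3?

-2

Ratio test on column b — row 1: 7/5 = 7/5; row 2: 24/1 = 24; row 3: 15/4 = 15/4; row 4: entry 0 ≤ 0. Minimum is 7/5 at row 1 (w1 leaves); pivot element 5.
Divide row 1 by 5; eliminate column b from the other rows.
Second iteration: most negative Z-row entry is -7 in column a, so a enters.
Ratio test on column a — row 1: entry 0 ≤ 0; row 2: (113/5)/4 = 113/20; row 3: (47/5)/2 = 47/10; row 4: 16/1 = 16. Minimum is 47/10 at row 3 (w3 leaves); pivot element 2.
Divide row 3 by 2; eliminate column a from the other rows.
After both pivots, the entry at constraint row 2, column w3 is -2.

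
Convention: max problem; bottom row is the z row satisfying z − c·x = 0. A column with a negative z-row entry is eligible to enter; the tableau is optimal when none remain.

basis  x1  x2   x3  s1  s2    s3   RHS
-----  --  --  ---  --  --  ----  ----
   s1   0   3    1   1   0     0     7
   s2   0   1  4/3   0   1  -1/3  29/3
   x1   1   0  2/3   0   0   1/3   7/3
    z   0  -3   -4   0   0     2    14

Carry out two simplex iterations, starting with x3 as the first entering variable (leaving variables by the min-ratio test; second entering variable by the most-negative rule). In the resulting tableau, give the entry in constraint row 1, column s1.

Ratio test on column x3 — row 1: 7/1 = 7; row 2: (29/3)/(4/3) = 29/4; row 3: (7/3)/(2/3) = 7/2. Minimum is 7/2 at row 3 (x1 leaves); pivot element 2/3.
Divide row 3 by 2/3; eliminate column x3 from the other rows.
Second iteration: most negative z-row entry is -3 in column x2, so x2 enters.
Ratio test on column x2 — row 1: (7/2)/3 = 7/6; row 2: 5/1 = 5; row 3: entry 0 ≤ 0. Minimum is 7/6 at row 1 (s1 leaves); pivot element 3.
Divide row 1 by 3; eliminate column x2 from the other rows.
After both pivots, the entry at constraint row 1, column s1 is 1/3.

1/3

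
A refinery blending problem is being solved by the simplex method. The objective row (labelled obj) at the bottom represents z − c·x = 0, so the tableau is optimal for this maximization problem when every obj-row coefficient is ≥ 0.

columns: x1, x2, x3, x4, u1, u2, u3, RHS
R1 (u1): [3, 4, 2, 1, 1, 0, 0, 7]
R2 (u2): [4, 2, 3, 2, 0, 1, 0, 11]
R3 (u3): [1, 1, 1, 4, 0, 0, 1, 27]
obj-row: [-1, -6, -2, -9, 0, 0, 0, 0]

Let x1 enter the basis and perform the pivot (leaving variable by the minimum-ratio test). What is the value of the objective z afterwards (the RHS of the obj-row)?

7/3

Ratio test on column x1 — row 1: 7/3 = 7/3; row 2: 11/4 = 11/4; row 3: 27/1 = 27. Minimum is 7/3 at row 1 (u1 leaves); pivot element 3.
Pivot on row 1; the obj-row RHS becomes 0 − (-1)·(7/3) = 7/3.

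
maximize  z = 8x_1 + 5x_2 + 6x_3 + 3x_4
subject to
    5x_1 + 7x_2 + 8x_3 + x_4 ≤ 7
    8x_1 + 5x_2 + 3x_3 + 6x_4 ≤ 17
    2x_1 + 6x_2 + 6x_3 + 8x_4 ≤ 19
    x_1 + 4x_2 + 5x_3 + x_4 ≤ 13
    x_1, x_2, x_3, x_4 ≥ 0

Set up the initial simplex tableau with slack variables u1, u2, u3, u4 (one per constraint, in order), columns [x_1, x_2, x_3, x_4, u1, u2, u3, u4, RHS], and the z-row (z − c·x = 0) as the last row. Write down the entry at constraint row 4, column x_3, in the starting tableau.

5

Constraint 4 has coefficient 5 on x_3.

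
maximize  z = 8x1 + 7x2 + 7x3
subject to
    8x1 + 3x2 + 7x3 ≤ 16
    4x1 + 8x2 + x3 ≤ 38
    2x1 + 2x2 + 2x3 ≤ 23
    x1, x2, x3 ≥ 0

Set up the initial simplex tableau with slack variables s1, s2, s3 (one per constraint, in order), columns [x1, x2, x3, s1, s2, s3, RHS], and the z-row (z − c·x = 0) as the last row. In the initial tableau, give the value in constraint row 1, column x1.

8

Constraint 1 has coefficient 8 on x1.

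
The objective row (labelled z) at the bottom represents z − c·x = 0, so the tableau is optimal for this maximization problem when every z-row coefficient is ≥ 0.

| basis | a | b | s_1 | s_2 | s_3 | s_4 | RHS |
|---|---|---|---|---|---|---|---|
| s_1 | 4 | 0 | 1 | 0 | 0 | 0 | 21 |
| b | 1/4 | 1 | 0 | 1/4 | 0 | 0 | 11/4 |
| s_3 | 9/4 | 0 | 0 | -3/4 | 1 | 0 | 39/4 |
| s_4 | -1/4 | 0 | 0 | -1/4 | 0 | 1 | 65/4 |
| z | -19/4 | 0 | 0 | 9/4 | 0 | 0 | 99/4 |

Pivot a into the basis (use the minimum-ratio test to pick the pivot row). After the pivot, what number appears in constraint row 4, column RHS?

Ratio test on column a — row 1: 21/4 = 21/4; row 2: (11/4)/(1/4) = 11; row 3: (39/4)/(9/4) = 13/3; row 4: entry -1/4 ≤ 0. Minimum is 13/3 at row 3 (s_3 leaves); pivot element 9/4.
Divide row 3 by 9/4; eliminate column a from the other rows.
Row 4 update in column RHS: 65/4 − (-1/4)·(13/3) = 52/3.

52/3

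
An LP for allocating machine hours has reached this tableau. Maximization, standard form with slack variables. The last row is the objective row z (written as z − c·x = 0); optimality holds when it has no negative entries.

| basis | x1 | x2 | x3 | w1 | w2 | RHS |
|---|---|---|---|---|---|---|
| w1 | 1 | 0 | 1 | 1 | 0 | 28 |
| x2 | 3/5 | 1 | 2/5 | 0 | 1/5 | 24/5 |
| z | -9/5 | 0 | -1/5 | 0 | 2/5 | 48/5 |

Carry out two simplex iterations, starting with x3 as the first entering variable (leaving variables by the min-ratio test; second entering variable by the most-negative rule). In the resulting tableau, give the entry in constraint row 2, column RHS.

8

Ratio test on column x3 — row 1: 28/1 = 28; row 2: (24/5)/(2/5) = 12. Minimum is 12 at row 2 (x2 leaves); pivot element 2/5.
Divide row 2 by 2/5; eliminate column x3 from the other rows.
Second iteration: most negative z-row entry is -3/2 in column x1, so x1 enters.
Ratio test on column x1 — row 1: entry -1/2 ≤ 0; row 2: 12/(3/2) = 8. Minimum is 8 at row 2 (x3 leaves); pivot element 3/2.
Divide row 2 by 3/2; eliminate column x1 from the other rows.
After both pivots, the entry at constraint row 2, column RHS is 8.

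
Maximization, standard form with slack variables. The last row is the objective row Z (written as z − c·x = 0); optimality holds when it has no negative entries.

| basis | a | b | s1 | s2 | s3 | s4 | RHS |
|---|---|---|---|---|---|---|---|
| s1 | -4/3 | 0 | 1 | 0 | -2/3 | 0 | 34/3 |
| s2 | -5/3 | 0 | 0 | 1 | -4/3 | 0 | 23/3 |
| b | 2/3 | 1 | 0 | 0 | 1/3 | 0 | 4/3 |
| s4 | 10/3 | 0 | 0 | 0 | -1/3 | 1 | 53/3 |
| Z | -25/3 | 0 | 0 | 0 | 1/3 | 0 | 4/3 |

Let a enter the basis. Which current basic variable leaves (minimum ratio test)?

Column a entries and ratios — s1: -4/3 ≤ 0, skip; s2: -5/3 ≤ 0, skip; b: (4/3)/(2/3) = 2; s4: (53/3)/(10/3) = 53/10.
Smallest ratio is 2 in the row of b, so b leaves.

b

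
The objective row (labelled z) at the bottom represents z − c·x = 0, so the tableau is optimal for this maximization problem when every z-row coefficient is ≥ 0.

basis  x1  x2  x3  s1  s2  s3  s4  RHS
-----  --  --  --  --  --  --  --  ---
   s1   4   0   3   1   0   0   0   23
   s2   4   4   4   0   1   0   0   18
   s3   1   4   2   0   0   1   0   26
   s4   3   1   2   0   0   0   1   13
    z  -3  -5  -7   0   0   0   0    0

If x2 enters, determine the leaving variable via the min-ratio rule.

Column x2 entries and ratios — s1: 0 ≤ 0, skip; s2: 18/4 = 9/2; s3: 26/4 = 13/2; s4: 13/1 = 13.
Smallest ratio is 9/2 in the row of s2, so s2 leaves.

s2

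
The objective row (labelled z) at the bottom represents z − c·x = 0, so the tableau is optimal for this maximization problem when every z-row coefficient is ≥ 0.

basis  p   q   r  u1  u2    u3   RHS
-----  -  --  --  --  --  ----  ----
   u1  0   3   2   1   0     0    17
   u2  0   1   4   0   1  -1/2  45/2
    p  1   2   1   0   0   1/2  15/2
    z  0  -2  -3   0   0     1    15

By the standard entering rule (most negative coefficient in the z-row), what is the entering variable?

r

Negative z-row entries: q: -2, r: -3.
The most negative is -3 in column r, so r enters.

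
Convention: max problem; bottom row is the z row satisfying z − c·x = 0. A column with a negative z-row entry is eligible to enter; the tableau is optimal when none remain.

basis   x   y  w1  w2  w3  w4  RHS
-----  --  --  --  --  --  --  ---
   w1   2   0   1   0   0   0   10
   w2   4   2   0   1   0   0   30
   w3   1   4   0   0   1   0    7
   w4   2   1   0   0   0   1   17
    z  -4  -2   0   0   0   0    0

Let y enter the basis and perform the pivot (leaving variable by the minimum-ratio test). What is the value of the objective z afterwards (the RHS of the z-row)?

Ratio test on column y — row 1: entry 0 ≤ 0; row 2: 30/2 = 15; row 3: 7/4 = 7/4; row 4: 17/1 = 17. Minimum is 7/4 at row 3 (w3 leaves); pivot element 4.
Pivot on row 3; the z-row RHS becomes 0 − (-2)·(7/4) = 7/2.

7/2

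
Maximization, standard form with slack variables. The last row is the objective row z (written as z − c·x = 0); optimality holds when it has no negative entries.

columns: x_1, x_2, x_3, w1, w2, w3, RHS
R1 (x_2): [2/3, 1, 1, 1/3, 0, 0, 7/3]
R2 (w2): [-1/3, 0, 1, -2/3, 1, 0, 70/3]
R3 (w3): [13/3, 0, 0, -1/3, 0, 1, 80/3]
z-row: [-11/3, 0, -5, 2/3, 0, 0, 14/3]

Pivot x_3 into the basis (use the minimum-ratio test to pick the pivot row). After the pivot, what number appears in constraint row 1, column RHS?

7/3

Ratio test on column x_3 — row 1: (7/3)/1 = 7/3; row 2: (70/3)/1 = 70/3; row 3: entry 0 ≤ 0. Minimum is 7/3 at row 1 (x_2 leaves); pivot element 1.
Divide row 1 by 1; eliminate column x_3 from the other rows.
In the new row 1, the RHS entry is the old entry divided by the pivot: (7/3)/1 = 7/3.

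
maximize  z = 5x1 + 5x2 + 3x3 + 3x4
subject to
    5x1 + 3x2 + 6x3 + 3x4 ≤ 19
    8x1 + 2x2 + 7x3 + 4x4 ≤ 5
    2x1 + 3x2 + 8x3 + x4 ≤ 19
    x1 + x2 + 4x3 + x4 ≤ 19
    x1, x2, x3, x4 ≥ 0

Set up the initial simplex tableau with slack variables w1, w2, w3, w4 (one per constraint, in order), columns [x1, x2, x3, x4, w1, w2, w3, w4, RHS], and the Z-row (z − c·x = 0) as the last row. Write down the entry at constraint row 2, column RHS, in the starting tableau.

The RHS of constraint 2 is b_2 = 5.

5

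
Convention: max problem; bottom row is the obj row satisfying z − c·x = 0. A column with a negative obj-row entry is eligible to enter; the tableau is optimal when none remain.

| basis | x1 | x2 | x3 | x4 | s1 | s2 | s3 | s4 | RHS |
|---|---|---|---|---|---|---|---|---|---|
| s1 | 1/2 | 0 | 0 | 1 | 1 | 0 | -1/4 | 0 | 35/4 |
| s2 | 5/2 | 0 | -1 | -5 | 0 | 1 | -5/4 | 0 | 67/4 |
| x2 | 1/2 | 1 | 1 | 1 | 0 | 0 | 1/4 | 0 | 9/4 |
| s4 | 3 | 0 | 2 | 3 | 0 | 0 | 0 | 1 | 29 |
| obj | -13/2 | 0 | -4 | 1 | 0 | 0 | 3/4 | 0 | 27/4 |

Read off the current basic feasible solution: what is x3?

0

x3 is not in the basis, so in the current basic feasible solution x3 = 0.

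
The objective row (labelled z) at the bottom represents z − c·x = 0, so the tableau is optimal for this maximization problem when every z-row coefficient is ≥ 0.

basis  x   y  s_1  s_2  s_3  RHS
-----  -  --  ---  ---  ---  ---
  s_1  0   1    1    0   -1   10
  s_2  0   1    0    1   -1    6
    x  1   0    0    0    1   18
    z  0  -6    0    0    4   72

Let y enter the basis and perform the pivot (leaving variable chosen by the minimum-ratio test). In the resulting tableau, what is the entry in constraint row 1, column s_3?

Ratio test on column y — row 1: 10/1 = 10; row 2: 6/1 = 6; row 3: entry 0 ≤ 0. Minimum is 6 at row 2 (s_2 leaves); pivot element 1.
Divide row 2 by 1; eliminate column y from the other rows.
Row 1 update in column s_3: -1 − 1·(-1) = 0.

0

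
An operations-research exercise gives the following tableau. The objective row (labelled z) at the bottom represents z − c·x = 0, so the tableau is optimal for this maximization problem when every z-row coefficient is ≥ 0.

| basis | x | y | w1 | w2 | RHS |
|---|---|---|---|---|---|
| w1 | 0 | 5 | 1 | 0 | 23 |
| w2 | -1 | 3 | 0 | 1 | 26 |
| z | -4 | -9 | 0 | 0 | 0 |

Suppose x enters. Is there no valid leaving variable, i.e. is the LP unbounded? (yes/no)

Every constraint-row entry in column x is ≤ 0, so increasing x is unbounded.

yes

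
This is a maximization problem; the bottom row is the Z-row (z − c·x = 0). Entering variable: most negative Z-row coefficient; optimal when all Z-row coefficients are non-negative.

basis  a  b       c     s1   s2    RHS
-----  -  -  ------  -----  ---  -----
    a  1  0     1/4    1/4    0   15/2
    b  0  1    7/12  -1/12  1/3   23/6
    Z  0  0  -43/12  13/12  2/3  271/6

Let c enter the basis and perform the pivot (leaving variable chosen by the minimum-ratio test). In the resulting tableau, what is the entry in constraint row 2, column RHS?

Ratio test on column c — row 1: (15/2)/(1/4) = 30; row 2: (23/6)/(7/12) = 46/7. Minimum is 46/7 at row 2 (b leaves); pivot element 7/12.
Divide row 2 by 7/12; eliminate column c from the other rows.
In the new row 2, the RHS entry is the old entry divided by the pivot: (23/6)/(7/12) = 46/7.

46/7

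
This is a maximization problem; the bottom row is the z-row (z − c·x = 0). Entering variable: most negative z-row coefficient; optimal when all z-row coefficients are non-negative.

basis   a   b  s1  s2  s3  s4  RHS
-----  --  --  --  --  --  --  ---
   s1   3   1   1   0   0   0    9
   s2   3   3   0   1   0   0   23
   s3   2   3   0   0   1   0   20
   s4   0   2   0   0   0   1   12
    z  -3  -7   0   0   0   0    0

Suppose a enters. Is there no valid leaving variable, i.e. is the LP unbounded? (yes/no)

no

Column a has positive entries in row(s) 1, 2, 3, so the ratio test bounds it — not unbounded.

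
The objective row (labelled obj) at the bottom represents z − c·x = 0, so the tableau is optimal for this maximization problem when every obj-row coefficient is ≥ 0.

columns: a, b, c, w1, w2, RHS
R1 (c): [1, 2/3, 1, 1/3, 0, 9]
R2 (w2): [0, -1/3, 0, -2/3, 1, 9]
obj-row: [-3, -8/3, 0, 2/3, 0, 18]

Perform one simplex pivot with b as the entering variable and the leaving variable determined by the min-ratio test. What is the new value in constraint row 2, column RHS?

27/2

Ratio test on column b — row 1: 9/(2/3) = 27/2; row 2: entry -1/3 ≤ 0. Minimum is 27/2 at row 1 (c leaves); pivot element 2/3.
Divide row 1 by 2/3; eliminate column b from the other rows.
Row 2 update in column RHS: 9 − (-1/3)·(27/2) = 27/2.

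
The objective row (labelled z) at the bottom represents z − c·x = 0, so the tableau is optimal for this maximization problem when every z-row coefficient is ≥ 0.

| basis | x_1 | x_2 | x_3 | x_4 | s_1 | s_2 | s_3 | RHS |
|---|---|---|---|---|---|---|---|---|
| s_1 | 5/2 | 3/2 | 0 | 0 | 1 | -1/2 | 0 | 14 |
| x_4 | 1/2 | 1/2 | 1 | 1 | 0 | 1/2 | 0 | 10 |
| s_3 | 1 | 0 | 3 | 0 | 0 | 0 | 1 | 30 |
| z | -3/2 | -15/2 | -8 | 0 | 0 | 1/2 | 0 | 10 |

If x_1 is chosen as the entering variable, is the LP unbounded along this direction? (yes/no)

no

Column x_1 has positive entries in row(s) 1, 2, 3, so the ratio test bounds it — not unbounded.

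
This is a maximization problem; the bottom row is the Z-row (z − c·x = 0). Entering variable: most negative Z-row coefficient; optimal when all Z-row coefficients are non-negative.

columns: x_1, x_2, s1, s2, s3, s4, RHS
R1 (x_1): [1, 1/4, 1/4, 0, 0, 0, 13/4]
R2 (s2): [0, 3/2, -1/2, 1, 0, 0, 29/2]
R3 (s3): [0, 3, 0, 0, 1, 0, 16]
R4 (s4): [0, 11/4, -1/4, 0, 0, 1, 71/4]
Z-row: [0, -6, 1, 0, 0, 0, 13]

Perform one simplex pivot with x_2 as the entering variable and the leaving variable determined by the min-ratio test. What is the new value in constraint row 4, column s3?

Ratio test on column x_2 — row 1: (13/4)/(1/4) = 13; row 2: (29/2)/(3/2) = 29/3; row 3: 16/3 = 16/3; row 4: (71/4)/(11/4) = 71/11. Minimum is 16/3 at row 3 (s3 leaves); pivot element 3.
Divide row 3 by 3; eliminate column x_2 from the other rows.
Row 4 update in column s3: 0 − (11/4)·(1/3) = -11/12.

-11/12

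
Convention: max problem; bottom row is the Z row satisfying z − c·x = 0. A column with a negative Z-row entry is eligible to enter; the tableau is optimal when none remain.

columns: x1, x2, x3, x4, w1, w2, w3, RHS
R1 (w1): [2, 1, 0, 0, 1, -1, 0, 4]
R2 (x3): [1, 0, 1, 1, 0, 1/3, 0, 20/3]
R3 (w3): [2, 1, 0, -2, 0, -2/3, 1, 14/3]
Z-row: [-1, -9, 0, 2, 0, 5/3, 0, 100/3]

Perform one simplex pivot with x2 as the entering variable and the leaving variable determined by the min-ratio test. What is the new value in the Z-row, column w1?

9

Ratio test on column x2 — row 1: 4/1 = 4; row 2: entry 0 ≤ 0; row 3: (14/3)/1 = 14/3. Minimum is 4 at row 1 (w1 leaves); pivot element 1.
Divide row 1 by 1; eliminate column x2 from the other rows.
Z-row update in column w1: 0 − (-9)·1 = 9.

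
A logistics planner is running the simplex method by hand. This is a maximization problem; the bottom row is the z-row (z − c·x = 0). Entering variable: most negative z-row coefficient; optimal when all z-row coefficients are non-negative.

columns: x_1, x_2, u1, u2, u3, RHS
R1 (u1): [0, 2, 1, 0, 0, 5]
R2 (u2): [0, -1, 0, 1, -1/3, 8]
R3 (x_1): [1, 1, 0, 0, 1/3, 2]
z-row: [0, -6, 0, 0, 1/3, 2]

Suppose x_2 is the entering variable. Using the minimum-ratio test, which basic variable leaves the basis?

Column x_2 entries and ratios — u1: 5/2 = 5/2; u2: -1 ≤ 0, skip; x_1: 2/1 = 2.
Smallest ratio is 2 in the row of x_1, so x_1 leaves.

x_1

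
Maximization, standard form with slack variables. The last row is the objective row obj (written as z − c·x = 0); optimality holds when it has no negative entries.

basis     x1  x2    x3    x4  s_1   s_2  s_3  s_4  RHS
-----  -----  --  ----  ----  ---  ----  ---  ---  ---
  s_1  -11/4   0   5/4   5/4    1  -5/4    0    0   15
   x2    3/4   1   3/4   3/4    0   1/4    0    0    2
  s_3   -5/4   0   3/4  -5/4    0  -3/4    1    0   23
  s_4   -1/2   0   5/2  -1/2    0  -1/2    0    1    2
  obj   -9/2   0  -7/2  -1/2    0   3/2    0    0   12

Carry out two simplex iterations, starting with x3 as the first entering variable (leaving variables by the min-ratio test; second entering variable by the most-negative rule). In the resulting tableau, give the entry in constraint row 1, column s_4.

Ratio test on column x3 — row 1: 15/(5/4) = 12; row 2: 2/(3/4) = 8/3; row 3: 23/(3/4) = 92/3; row 4: 2/(5/2) = 4/5. Minimum is 4/5 at row 4 (s_4 leaves); pivot element 5/2.
Divide row 4 by 5/2; eliminate column x3 from the other rows.
Second iteration: most negative obj-row entry is -26/5 in column x1, so x1 enters.
Ratio test on column x1 — row 1: entry -5/2 ≤ 0; row 2: (7/5)/(9/10) = 14/9; row 3: entry -11/10 ≤ 0; row 4: entry -1/5 ≤ 0. Minimum is 14/9 at row 2 (x2 leaves); pivot element 9/10.
Divide row 2 by 9/10; eliminate column x1 from the other rows.
After both pivots, the entry at constraint row 1, column s_4 is -4/3.

-4/3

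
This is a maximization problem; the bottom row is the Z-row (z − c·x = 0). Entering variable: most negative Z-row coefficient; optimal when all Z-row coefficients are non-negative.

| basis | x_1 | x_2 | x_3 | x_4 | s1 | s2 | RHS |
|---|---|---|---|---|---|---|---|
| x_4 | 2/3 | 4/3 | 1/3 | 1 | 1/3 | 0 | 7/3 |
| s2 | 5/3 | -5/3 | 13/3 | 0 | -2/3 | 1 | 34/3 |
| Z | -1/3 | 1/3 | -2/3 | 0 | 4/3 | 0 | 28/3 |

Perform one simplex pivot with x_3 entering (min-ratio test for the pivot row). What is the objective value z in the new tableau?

Ratio test on column x_3 — row 1: (7/3)/(1/3) = 7; row 2: (34/3)/(13/3) = 34/13. Minimum is 34/13 at row 2 (s2 leaves); pivot element 13/3.
Pivot on row 2; the Z-row RHS becomes 28/3 − (-2/3)·(34/13) = 144/13.

144/13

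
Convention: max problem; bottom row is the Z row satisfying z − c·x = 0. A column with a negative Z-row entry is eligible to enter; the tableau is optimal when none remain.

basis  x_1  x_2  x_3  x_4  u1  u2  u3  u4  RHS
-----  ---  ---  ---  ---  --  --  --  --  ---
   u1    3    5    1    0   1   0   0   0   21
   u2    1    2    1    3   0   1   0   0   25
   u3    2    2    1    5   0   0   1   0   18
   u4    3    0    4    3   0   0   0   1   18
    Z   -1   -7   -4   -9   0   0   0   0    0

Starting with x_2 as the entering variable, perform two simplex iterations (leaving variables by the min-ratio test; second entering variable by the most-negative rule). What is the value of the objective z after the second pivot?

1167/25

Ratio test on column x_2 — row 1: 21/5 = 21/5; row 2: 25/2 = 25/2; row 3: 18/2 = 9; row 4: entry 0 ≤ 0. Minimum is 21/5 at row 1 (u1 leaves); pivot element 5.
Pivot on row 1; the Z-row RHS becomes 0 − (-7)·(21/5) = 147/5.
Next entering variable (most negative Z-row entry -9): x_4.
Ratio test on column x_4 — row 1: entry 0 ≤ 0; row 2: (83/5)/3 = 83/15; row 3: (48/5)/5 = 48/25; row 4: 18/3 = 6. Minimum is 48/25 at row 3 (u3 leaves); pivot element 5.
After the second pivot the Z-row RHS is 147/5 − (-9)·(48/25) = 1167/25.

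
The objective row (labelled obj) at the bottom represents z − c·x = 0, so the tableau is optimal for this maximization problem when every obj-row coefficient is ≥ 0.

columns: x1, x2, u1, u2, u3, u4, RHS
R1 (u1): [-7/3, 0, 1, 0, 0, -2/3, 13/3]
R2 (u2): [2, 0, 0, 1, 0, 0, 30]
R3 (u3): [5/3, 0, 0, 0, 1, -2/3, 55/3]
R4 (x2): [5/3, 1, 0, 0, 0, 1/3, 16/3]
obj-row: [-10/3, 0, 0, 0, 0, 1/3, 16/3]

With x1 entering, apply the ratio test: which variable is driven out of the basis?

x2

Column x1 entries and ratios — u1: -7/3 ≤ 0, skip; u2: 30/2 = 15; u3: (55/3)/(5/3) = 11; x2: (16/3)/(5/3) = 16/5.
Smallest ratio is 16/5 in the row of x2, so x2 leaves.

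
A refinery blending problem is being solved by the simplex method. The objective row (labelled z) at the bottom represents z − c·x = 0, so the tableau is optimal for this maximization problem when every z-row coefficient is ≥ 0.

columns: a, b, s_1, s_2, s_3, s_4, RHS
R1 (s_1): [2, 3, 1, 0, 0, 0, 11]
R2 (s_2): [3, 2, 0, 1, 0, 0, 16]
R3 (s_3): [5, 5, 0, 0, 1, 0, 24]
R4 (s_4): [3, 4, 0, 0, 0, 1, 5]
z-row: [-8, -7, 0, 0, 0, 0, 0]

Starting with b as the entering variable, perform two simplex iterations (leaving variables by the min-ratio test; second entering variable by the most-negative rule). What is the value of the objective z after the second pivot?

Ratio test on column b — row 1: 11/3 = 11/3; row 2: 16/2 = 8; row 3: 24/5 = 24/5; row 4: 5/4 = 5/4. Minimum is 5/4 at row 4 (s_4 leaves); pivot element 4.
Pivot on row 4; the z-row RHS becomes 0 − (-7)·(5/4) = 35/4.
Next entering variable (most negative z-row entry -11/4): a.
Ratio test on column a — row 1: entry -1/4 ≤ 0; row 2: (27/2)/(3/2) = 9; row 3: (71/4)/(5/4) = 71/5; row 4: (5/4)/(3/4) = 5/3. Minimum is 5/3 at row 4 (b leaves); pivot element 3/4.
After the second pivot the z-row RHS is 35/4 − (-11/4)·(5/3) = 40/3.

40/3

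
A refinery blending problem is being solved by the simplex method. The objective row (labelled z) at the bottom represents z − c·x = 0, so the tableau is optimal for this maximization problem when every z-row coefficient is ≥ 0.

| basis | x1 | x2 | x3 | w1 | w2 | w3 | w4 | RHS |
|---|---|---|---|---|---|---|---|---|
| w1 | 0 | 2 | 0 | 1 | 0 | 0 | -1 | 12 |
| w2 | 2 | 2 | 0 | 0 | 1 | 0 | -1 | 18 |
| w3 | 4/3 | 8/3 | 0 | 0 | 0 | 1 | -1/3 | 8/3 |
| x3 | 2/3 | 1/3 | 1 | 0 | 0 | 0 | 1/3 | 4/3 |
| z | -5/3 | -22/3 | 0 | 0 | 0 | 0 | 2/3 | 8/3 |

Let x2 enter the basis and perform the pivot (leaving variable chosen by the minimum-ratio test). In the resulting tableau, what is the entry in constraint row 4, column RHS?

Ratio test on column x2 — row 1: 12/2 = 6; row 2: 18/2 = 9; row 3: (8/3)/(8/3) = 1; row 4: (4/3)/(1/3) = 4. Minimum is 1 at row 3 (w3 leaves); pivot element 8/3.
Divide row 3 by 8/3; eliminate column x2 from the other rows.
Row 4 update in column RHS: 4/3 − (1/3)·1 = 1.

1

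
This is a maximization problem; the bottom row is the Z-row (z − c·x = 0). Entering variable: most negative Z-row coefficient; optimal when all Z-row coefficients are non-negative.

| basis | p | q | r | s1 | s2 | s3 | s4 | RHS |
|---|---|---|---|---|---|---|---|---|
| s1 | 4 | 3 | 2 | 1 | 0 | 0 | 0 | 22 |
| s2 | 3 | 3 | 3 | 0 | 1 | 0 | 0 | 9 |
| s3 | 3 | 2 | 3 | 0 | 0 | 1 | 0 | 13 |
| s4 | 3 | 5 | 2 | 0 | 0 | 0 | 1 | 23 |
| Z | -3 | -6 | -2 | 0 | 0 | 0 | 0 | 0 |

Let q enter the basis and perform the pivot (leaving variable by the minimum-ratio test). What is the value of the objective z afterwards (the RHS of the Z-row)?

18

Ratio test on column q — row 1: 22/3 = 22/3; row 2: 9/3 = 3; row 3: 13/2 = 13/2; row 4: 23/5 = 23/5. Minimum is 3 at row 2 (s2 leaves); pivot element 3.
Pivot on row 2; the Z-row RHS becomes 0 − (-6)·3 = 18.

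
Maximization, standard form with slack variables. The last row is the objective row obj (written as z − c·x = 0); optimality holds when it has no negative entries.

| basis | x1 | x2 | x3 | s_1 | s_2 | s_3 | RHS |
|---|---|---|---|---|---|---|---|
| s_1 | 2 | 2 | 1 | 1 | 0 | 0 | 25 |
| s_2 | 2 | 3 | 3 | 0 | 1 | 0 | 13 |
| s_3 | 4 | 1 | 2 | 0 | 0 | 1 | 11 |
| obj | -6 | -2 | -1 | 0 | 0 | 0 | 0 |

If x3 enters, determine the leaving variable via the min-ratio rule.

s_2

Column x3 entries and ratios — s_1: 25/1 = 25; s_2: 13/3 = 13/3; s_3: 11/2 = 11/2.
Smallest ratio is 13/3 in the row of s_2, so s_2 leaves.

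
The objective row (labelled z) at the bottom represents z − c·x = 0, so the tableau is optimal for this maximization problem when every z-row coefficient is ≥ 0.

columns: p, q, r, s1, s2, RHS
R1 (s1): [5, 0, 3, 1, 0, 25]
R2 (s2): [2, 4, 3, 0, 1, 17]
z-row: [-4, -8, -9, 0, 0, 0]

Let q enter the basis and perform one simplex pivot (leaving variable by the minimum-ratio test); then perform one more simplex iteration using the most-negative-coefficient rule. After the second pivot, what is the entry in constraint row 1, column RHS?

Ratio test on column q — row 1: entry 0 ≤ 0; row 2: 17/4 = 17/4. Minimum is 17/4 at row 2 (s2 leaves); pivot element 4.
Divide row 2 by 4; eliminate column q from the other rows.
Second iteration: most negative z-row entry is -3 in column r, so r enters.
Ratio test on column r — row 1: 25/3 = 25/3; row 2: (17/4)/(3/4) = 17/3. Minimum is 17/3 at row 2 (q leaves); pivot element 3/4.
Divide row 2 by 3/4; eliminate column r from the other rows.
After both pivots, the entry at constraint row 1, column RHS is 8.

8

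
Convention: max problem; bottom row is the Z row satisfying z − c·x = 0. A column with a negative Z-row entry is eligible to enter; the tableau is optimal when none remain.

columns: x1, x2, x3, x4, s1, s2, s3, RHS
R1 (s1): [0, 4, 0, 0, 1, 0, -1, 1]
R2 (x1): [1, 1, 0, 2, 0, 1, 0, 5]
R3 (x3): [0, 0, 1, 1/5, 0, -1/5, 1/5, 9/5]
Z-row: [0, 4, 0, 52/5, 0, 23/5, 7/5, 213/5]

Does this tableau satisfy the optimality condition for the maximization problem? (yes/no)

yes

Every Z-row coefficient is ≥ 0, so the tableau is optimal.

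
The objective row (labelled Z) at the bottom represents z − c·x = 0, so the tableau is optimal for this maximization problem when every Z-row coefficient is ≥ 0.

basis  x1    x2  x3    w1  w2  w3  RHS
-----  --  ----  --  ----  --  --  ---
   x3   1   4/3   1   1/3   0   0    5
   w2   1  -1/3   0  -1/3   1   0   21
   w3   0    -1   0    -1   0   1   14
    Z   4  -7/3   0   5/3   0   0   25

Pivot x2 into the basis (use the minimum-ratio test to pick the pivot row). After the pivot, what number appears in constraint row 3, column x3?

Ratio test on column x2 — row 1: 5/(4/3) = 15/4; row 2: entry -1/3 ≤ 0; row 3: entry -1 ≤ 0. Minimum is 15/4 at row 1 (x3 leaves); pivot element 4/3.
Divide row 1 by 4/3; eliminate column x2 from the other rows.
Row 3 update in column x3: 0 − (-1)·(3/4) = 3/4.

3/4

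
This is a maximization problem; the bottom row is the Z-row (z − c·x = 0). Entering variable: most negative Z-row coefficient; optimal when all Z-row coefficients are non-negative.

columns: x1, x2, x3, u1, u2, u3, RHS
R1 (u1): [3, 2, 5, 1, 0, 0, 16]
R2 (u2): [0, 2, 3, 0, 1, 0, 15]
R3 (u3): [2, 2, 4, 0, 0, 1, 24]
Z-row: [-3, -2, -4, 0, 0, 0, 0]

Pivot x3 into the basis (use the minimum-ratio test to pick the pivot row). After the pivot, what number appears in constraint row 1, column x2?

Ratio test on column x3 — row 1: 16/5 = 16/5; row 2: 15/3 = 5; row 3: 24/4 = 6. Minimum is 16/5 at row 1 (u1 leaves); pivot element 5.
Divide row 1 by 5; eliminate column x3 from the other rows.
In the new row 1, the x2 entry is the old entry divided by the pivot: 2/5 = 2/5.

2/5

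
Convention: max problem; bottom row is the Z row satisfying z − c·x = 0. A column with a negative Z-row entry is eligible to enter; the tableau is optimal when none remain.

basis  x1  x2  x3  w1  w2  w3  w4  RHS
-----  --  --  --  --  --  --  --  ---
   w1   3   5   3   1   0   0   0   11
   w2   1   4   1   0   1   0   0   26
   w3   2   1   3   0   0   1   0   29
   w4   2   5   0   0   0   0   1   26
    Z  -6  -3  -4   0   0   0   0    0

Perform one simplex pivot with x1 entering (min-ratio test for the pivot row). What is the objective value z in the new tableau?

Ratio test on column x1 — row 1: 11/3 = 11/3; row 2: 26/1 = 26; row 3: 29/2 = 29/2; row 4: 26/2 = 13. Minimum is 11/3 at row 1 (w1 leaves); pivot element 3.
Pivot on row 1; the Z-row RHS becomes 0 − (-6)·(11/3) = 22.

22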